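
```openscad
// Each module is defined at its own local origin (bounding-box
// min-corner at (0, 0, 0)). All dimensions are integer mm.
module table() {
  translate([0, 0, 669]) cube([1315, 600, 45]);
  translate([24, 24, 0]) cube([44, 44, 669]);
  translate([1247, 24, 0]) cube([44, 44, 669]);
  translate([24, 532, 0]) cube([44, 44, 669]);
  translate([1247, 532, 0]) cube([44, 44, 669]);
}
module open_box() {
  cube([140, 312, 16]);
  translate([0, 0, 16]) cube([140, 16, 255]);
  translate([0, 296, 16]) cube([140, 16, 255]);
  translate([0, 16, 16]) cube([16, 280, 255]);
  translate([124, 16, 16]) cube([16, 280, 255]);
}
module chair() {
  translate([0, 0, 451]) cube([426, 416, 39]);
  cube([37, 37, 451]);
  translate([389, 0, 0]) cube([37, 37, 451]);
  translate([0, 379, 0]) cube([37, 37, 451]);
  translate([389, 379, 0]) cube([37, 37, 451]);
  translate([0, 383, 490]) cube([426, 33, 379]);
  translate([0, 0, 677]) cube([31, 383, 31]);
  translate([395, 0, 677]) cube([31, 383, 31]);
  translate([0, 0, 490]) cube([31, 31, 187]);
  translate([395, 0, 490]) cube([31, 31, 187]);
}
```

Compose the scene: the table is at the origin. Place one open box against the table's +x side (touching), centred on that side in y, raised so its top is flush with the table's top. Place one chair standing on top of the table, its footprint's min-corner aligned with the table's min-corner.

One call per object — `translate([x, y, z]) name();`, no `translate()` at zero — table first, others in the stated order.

table();
translate([1315, 144, 443]) open_box();
translate([0, 0, 714]) chair();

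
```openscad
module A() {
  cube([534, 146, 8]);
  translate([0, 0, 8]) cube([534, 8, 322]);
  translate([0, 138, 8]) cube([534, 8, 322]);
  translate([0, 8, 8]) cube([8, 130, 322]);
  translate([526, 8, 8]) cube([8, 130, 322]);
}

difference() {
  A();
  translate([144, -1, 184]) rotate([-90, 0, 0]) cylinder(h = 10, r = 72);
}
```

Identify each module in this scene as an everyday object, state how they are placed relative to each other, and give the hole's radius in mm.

The subtracted cylinder has r = 72 mm.

A is an open box. The open box has a circular hole through its front wall. The hole's radius is 72 mm.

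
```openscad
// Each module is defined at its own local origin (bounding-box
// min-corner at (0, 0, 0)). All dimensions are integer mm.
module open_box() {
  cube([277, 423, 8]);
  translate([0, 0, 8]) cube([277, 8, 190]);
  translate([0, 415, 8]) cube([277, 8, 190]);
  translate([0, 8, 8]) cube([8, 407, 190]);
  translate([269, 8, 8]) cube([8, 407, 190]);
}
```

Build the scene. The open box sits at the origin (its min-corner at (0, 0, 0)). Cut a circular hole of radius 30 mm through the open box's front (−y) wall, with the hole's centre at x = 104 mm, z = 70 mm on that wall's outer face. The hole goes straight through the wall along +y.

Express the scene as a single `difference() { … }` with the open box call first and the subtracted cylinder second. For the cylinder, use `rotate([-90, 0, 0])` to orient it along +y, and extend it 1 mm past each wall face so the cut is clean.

difference() {
  open_box();
  translate([104, -1, 70]) rotate([-90, 0, 0]) cylinder(h = 10, r = 30);
}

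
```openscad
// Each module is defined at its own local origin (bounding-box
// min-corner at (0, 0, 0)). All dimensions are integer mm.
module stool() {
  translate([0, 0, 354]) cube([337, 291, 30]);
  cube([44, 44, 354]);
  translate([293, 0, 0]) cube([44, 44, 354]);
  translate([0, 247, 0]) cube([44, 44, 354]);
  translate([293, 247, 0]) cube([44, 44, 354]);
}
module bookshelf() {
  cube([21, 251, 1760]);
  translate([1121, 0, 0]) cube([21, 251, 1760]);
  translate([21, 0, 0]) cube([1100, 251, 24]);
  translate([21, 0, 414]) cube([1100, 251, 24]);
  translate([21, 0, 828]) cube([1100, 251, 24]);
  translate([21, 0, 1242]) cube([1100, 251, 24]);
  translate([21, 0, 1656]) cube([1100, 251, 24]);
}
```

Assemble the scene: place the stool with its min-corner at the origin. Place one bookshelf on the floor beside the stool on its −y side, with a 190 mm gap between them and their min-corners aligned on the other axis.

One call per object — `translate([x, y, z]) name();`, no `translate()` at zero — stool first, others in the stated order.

stool();
translate([0, -441, 0]) bookshelf();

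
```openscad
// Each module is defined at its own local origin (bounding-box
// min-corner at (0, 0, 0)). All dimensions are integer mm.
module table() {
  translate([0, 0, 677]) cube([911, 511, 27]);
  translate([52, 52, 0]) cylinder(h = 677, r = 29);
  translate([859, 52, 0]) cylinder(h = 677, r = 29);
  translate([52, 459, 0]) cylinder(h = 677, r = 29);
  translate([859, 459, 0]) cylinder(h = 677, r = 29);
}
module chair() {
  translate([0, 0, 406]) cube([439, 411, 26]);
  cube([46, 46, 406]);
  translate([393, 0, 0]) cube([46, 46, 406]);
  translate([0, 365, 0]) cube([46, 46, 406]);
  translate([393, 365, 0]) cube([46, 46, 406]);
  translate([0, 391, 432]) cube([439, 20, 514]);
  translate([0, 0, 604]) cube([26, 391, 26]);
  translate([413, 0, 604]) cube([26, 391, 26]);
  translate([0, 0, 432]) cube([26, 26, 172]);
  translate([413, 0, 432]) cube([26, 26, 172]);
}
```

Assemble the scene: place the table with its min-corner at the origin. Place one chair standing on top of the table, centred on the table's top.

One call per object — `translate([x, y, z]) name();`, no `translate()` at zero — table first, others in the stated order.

table();
translate([236, 50, 704]) chair();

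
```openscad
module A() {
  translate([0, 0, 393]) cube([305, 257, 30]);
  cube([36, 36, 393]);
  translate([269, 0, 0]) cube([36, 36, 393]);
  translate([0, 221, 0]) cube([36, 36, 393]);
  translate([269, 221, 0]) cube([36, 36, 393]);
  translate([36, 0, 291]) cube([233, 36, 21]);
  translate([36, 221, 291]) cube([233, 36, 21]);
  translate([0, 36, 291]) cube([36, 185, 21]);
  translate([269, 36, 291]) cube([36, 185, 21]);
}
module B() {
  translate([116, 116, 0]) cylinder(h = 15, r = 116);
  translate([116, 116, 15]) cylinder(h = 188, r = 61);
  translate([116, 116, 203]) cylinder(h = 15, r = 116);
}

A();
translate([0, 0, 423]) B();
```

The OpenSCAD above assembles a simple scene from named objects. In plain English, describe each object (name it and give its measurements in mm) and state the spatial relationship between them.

A is a simple wooden stool: a rectangular seat 305 mm (x) by 257 mm (y), 30 mm thick, top face at z = 423 mm, on four square legs, each 36×36 mm in cross-section. The legs rest on z = 0, each flush with a corner of the seat. Four stretchers, 36 mm wide and 21 mm tall, connect adjacent legs with their undersides at z = 291 mm, each running between the inner faces of the legs it joins and aligned with the legs' outer faces on the other axis.

B is a spool: two coaxial disc flanges of radius 116 mm and thickness 15 mm, joined by a core cylinder of radius 61 mm and height 188 mm. The lower flange rests on z = 0 and the three cylinders share a vertical axis.

The spool is on top of the stool.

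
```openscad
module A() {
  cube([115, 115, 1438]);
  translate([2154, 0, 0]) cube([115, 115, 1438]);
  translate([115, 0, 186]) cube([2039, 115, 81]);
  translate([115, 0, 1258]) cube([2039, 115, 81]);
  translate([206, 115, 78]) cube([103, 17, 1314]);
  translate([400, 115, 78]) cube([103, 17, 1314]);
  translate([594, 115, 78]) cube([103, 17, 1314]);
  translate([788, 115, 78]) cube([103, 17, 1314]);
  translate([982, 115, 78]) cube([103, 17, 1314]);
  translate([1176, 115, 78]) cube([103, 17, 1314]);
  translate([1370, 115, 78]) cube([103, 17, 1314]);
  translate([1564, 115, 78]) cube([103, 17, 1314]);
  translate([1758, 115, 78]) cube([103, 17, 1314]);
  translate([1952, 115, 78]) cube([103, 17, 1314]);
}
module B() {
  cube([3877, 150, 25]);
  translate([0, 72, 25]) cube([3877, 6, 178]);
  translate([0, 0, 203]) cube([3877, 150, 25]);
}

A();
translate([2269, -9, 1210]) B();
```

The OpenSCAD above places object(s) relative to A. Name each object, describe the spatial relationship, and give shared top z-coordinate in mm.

A is a fence section. B is an I-beam. The I-beam is beside the fence section with their tops flush at z = 1438. The shared top z-coordinate is 1438 mm.

Both tops at z = 1438 mm.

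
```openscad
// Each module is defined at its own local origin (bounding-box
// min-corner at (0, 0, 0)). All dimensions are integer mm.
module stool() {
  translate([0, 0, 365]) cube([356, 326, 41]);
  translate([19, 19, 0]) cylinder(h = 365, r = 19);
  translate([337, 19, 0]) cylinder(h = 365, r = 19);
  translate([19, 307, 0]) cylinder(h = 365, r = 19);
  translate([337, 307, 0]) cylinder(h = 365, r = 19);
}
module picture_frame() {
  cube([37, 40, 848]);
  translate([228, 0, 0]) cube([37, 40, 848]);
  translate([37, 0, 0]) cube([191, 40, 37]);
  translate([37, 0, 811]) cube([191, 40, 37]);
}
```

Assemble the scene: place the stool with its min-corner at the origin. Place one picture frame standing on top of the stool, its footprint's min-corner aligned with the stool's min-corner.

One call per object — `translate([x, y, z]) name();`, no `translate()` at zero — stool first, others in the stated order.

stool();
translate([0, 0, 406]) picture_frame();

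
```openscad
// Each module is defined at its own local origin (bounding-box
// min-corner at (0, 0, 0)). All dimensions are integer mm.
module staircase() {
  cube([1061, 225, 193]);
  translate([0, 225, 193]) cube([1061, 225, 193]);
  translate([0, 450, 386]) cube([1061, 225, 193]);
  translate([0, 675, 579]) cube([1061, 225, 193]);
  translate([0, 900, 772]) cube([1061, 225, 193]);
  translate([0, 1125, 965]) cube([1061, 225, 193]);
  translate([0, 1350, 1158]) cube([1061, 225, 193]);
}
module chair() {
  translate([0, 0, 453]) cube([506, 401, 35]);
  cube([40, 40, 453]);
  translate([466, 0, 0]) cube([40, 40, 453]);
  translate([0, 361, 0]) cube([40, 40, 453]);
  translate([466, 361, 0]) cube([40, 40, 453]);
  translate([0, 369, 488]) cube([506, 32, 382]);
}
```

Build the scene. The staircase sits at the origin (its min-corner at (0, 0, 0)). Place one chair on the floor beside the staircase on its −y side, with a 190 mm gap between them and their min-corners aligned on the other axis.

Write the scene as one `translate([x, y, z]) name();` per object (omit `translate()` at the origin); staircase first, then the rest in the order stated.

staircase();
translate([0, -591, 0]) chair();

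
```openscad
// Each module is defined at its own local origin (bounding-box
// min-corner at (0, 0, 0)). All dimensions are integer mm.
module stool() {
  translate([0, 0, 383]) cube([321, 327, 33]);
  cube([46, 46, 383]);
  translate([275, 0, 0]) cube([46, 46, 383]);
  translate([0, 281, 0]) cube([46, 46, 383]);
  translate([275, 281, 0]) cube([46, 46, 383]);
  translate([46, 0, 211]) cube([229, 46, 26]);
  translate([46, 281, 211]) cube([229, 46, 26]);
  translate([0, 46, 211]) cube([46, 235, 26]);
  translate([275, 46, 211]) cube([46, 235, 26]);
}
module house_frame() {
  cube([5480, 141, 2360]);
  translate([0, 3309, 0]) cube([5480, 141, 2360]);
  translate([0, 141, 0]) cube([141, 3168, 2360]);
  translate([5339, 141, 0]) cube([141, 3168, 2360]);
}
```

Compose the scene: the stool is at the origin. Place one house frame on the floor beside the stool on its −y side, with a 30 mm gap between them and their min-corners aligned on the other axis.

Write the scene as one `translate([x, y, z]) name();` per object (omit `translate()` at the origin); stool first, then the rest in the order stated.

stool();
translate([0, -3480, 0]) house_frame();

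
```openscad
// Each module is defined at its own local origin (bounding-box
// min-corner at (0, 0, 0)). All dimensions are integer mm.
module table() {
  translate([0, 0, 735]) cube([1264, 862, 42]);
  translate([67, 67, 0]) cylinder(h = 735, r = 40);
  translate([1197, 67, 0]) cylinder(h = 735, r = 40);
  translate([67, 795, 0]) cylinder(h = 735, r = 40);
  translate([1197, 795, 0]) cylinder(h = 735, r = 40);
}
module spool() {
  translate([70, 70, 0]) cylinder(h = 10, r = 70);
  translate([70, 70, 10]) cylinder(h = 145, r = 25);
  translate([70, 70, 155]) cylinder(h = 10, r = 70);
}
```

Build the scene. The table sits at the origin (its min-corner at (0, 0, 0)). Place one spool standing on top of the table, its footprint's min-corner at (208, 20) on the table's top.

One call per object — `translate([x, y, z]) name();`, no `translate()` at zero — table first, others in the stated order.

table();
translate([208, 20, 777]) spool();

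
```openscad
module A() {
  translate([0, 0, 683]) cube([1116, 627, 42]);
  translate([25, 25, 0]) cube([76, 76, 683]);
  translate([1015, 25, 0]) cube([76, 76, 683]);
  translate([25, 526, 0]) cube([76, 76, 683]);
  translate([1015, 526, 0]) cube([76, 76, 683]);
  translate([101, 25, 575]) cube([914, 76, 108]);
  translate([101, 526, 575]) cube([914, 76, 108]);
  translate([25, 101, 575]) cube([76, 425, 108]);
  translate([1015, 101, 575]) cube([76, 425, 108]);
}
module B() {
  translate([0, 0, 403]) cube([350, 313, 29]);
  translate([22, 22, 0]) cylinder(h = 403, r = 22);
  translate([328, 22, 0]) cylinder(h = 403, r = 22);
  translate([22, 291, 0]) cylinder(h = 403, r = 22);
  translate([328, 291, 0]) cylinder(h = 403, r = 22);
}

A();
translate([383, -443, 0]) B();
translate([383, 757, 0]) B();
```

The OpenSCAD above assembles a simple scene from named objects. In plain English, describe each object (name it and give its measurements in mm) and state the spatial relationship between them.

A is a rectangular dining table. The top is 1116×627×42 mm with its upper surface at z = 725 mm. It stands on four 76×76 mm square legs, each inset 25 mm from the nearest pair of top edges, running from the floor to the underside of the top. Four apron rails, 76 mm thick and 108 mm tall, run between adjacent legs with their top edges flush with the underside of the top and their outer faces flush with the legs' outer faces.

B is a simple wooden stool: a rectangular seat 350 mm (x) by 313 mm (y), 29 mm thick, top face at z = 432 mm, on four round legs, each 44 mm in diameter. The legs rest on z = 0, each leg's axis is inset half a diameter from the nearest pair of seat edges (so the leg's bounding box is flush with the corner).

Two stools sit around the table at the −y, +y sides.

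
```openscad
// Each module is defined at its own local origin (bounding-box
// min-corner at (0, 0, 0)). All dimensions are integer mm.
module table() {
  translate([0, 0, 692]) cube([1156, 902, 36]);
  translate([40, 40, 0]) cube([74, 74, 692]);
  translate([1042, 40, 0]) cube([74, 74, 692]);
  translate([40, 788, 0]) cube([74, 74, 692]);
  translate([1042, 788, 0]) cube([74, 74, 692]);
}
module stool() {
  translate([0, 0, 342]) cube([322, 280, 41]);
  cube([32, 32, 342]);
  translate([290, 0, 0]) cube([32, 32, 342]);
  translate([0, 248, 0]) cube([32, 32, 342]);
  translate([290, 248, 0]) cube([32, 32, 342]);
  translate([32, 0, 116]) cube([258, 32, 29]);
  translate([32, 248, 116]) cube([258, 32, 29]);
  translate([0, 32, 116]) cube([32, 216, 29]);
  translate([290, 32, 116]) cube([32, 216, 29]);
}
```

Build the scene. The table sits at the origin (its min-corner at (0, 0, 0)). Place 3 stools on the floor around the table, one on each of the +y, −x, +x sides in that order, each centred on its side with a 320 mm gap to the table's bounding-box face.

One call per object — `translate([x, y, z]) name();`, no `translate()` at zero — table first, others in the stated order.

table();
translate([417, 1222, 0]) stool();
translate([-642, 311, 0]) stool();
translate([1476, 311, 0]) stool();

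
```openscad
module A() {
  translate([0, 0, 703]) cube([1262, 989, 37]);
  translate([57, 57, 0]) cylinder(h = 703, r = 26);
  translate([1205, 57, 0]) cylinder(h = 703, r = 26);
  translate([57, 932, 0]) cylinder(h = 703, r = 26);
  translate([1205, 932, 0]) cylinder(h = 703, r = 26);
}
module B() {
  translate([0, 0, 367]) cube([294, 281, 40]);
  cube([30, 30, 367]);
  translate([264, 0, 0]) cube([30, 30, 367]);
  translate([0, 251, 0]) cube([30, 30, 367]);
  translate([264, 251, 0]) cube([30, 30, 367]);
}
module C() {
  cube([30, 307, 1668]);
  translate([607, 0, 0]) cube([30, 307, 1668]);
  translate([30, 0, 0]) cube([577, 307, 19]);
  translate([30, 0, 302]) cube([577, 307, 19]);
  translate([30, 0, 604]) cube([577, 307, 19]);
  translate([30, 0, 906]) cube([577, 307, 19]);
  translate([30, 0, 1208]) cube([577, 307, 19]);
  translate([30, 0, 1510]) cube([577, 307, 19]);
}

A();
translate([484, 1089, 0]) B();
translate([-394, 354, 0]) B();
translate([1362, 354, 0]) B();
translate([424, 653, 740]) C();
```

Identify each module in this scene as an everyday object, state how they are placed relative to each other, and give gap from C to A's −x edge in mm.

A is a table. B is a stool. C is a bookshelf. Three stools sit around the table at the +y, −x, +x sides. The bookshelf is on top of the table. The gap from the bookshelf to the table's −x edge is 424 mm.

The bookshelf's min-x is at 424; the table's min-x is 0; gap = 424 mm.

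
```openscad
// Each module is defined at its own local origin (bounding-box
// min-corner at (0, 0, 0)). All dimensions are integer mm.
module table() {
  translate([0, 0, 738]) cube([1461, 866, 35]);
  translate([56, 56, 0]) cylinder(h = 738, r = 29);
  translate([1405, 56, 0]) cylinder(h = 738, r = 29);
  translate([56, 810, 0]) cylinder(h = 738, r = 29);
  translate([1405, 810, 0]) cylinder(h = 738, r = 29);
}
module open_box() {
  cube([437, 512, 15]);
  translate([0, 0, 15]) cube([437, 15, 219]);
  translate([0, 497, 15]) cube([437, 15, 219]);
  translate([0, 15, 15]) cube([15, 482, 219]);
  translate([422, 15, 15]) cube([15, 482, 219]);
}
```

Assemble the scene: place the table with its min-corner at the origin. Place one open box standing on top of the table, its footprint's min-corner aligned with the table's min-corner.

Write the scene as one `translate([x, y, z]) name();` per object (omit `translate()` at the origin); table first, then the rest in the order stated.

table();
translate([0, 0, 773]) open_box();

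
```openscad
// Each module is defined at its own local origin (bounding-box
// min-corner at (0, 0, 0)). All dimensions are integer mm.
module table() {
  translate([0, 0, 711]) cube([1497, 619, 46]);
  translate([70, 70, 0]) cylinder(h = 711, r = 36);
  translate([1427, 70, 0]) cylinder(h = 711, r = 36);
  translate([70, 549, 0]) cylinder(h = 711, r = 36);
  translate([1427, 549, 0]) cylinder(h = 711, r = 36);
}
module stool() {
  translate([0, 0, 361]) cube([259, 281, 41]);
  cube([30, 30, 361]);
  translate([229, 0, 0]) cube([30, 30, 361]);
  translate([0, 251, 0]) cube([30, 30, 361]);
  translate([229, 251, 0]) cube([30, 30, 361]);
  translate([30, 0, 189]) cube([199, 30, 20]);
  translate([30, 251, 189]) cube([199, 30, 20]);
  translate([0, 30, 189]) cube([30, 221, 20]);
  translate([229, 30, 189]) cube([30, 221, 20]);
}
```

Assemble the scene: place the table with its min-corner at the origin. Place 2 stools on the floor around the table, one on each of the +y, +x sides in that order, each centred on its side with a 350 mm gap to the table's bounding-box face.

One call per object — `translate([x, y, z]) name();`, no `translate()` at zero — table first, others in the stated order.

table();
translate([619, 969, 0]) stool();
translate([1847, 169, 0]) stool();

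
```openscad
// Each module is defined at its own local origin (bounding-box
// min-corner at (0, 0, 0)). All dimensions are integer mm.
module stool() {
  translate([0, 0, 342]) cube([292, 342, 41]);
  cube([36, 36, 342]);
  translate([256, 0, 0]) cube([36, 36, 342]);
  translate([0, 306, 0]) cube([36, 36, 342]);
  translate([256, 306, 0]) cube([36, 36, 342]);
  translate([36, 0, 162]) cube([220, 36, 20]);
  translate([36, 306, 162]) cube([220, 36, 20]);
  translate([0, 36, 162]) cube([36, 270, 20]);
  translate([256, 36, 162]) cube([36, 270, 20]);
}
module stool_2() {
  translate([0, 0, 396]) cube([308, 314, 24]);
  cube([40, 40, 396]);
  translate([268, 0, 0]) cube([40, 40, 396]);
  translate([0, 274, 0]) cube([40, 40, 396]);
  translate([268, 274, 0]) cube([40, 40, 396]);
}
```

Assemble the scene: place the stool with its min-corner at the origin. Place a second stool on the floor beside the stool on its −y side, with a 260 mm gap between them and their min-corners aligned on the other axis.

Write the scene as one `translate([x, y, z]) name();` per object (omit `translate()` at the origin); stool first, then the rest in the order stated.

stool();
translate([0, -574, 0]) stool_2();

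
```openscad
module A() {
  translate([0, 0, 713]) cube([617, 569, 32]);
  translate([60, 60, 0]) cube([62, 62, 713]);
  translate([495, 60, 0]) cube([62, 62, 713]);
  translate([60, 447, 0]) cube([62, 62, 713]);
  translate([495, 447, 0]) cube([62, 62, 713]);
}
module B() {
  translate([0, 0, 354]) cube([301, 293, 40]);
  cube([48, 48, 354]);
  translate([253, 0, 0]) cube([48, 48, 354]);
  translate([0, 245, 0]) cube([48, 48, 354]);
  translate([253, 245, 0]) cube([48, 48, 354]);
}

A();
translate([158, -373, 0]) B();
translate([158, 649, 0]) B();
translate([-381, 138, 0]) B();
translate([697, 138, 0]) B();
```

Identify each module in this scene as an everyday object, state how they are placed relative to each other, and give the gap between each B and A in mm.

Each stool's nearest face is 80 mm from the table's bounding box.

A is a table. B is a stool. Four stools sit around the table at the −y, +y, −x, +x sides. The gap between each stool and the table is 80 mm.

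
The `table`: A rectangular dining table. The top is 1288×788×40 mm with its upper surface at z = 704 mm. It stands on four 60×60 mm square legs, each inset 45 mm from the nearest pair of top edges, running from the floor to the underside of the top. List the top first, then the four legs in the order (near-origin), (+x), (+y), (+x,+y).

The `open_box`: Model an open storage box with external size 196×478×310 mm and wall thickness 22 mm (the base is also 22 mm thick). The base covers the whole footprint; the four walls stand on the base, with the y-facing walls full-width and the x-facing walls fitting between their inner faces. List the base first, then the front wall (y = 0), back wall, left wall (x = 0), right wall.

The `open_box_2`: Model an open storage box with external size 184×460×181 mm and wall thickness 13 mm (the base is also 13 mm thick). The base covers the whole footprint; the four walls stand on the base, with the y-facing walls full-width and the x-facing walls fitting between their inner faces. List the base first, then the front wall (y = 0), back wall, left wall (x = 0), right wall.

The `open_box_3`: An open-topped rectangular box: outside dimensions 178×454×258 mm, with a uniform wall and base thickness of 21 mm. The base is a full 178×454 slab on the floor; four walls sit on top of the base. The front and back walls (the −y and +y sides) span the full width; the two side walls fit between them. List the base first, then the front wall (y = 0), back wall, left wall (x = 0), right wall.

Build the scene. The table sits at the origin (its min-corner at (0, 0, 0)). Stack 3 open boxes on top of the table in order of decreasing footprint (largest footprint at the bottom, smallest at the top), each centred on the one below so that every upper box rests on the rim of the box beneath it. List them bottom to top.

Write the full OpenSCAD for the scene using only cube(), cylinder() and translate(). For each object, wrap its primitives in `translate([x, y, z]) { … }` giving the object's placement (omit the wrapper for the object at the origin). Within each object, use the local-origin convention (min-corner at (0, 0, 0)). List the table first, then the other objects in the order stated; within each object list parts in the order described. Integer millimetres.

translate([0, 0, 664]) cube([1288, 788, 40]);
translate([45, 45, 0]) cube([60, 60, 664]);
translate([1183, 45, 0]) cube([60, 60, 664]);
translate([45, 683, 0]) cube([60, 60, 664]);
translate([1183, 683, 0]) cube([60, 60, 664]);
translate([546, 155, 704]) {
  cube([196, 478, 22]);
  translate([0, 0, 22]) cube([196, 22, 288]);
  translate([0, 456, 22]) cube([196, 22, 288]);
  translate([0, 22, 22]) cube([22, 434, 288]);
  translate([174, 22, 22]) cube([22, 434, 288]);
}
translate([552, 164, 1014]) {
  cube([184, 460, 13]);
  translate([0, 0, 13]) cube([184, 13, 168]);
  translate([0, 447, 13]) cube([184, 13, 168]);
  translate([0, 13, 13]) cube([13, 434, 168]);
  translate([171, 13, 13]) cube([13, 434, 168]);
}
translate([555, 167, 1195]) {
  cube([178, 454, 21]);
  translate([0, 0, 21]) cube([178, 21, 237]);
  translate([0, 433, 21]) cube([178, 21, 237]);
  translate([0, 21, 21]) cube([21, 412, 237]);
  translate([157, 21, 21]) cube([21, 412, 237]);
}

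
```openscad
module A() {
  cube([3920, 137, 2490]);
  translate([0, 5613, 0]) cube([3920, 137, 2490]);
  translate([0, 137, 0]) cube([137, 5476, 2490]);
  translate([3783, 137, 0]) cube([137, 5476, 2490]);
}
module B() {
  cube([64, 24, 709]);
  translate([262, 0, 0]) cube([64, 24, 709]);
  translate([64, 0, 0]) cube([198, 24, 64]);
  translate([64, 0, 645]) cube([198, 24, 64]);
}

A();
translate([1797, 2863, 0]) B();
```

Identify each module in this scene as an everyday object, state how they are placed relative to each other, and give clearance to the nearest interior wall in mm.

Clearances: x = 1660, y = 2726; minimum 1660 mm.

A is a house frame. B is a picture frame. The picture frame sits inside the house frame, centred. The clearance to the nearest interior wall is 1660 mm.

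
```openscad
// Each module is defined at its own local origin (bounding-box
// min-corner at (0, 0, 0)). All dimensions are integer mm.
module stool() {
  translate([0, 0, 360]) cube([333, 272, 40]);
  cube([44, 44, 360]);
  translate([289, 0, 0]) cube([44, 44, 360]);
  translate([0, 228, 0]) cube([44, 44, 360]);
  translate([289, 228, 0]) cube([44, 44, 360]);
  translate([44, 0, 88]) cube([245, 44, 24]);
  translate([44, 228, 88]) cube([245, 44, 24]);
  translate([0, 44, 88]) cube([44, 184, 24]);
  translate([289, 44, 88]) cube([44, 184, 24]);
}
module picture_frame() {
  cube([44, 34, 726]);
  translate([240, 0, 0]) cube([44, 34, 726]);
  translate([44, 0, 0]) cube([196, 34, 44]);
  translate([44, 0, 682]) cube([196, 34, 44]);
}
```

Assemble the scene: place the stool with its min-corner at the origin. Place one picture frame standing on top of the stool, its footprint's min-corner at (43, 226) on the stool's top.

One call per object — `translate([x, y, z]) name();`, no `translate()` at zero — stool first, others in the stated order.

stool();
translate([43, 226, 400]) picture_frame();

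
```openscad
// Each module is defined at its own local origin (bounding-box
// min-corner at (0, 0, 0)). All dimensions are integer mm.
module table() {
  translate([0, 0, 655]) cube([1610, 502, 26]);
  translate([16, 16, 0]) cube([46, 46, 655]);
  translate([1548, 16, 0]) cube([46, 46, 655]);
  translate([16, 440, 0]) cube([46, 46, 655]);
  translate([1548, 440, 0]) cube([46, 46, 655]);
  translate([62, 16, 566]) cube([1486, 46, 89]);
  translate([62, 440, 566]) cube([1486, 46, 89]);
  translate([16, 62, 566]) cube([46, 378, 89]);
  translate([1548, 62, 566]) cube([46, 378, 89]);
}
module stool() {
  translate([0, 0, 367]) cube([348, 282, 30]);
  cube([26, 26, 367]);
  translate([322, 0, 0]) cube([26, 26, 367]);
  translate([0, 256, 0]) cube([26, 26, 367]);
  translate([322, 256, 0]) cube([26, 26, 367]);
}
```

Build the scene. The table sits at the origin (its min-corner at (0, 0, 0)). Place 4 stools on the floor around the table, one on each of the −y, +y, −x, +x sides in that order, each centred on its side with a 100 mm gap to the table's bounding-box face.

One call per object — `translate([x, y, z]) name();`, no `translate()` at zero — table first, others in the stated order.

table();
translate([631, -382, 0]) stool();
translate([631, 602, 0]) stool();
translate([-448, 110, 0]) stool();
translate([1710, 110, 0]) stool();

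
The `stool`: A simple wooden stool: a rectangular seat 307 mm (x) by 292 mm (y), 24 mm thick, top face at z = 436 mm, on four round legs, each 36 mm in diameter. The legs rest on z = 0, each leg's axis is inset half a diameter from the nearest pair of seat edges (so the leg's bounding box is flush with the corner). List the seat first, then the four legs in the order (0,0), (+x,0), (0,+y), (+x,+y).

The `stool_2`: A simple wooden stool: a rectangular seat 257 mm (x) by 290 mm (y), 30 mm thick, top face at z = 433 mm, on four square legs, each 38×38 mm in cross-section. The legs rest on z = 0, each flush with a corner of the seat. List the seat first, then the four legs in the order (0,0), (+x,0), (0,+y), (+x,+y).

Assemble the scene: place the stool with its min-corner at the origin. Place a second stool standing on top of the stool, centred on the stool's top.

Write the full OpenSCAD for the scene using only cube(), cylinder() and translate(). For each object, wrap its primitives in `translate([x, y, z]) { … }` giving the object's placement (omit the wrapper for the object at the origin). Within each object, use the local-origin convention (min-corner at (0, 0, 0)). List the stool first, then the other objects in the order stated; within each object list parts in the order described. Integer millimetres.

translate([0, 0, 412]) cube([307, 292, 24]);
translate([18, 18, 0]) cylinder(h = 412, r = 18);
translate([289, 18, 0]) cylinder(h = 412, r = 18);
translate([18, 274, 0]) cylinder(h = 412, r = 18);
translate([289, 274, 0]) cylinder(h = 412, r = 18);
translate([25, 1, 436]) {
  translate([0, 0, 403]) cube([257, 290, 30]);
  cube([38, 38, 403]);
  translate([219, 0, 0]) cube([38, 38, 403]);
  translate([0, 252, 0]) cube([38, 38, 403]);
  translate([219, 252, 0]) cube([38, 38, 403]);
}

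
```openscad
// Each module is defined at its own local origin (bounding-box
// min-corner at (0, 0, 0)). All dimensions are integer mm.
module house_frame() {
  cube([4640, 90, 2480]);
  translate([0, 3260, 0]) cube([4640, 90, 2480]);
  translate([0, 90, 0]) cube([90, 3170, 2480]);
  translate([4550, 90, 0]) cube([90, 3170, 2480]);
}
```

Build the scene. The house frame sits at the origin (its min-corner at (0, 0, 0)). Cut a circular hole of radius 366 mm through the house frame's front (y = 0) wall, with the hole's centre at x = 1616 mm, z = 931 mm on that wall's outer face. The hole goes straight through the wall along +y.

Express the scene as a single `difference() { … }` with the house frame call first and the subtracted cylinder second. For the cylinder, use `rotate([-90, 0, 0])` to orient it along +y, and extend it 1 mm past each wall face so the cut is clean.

difference() {
  house_frame();
  translate([1616, -1, 931]) rotate([-90, 0, 0]) cylinder(h = 92, r = 366);
}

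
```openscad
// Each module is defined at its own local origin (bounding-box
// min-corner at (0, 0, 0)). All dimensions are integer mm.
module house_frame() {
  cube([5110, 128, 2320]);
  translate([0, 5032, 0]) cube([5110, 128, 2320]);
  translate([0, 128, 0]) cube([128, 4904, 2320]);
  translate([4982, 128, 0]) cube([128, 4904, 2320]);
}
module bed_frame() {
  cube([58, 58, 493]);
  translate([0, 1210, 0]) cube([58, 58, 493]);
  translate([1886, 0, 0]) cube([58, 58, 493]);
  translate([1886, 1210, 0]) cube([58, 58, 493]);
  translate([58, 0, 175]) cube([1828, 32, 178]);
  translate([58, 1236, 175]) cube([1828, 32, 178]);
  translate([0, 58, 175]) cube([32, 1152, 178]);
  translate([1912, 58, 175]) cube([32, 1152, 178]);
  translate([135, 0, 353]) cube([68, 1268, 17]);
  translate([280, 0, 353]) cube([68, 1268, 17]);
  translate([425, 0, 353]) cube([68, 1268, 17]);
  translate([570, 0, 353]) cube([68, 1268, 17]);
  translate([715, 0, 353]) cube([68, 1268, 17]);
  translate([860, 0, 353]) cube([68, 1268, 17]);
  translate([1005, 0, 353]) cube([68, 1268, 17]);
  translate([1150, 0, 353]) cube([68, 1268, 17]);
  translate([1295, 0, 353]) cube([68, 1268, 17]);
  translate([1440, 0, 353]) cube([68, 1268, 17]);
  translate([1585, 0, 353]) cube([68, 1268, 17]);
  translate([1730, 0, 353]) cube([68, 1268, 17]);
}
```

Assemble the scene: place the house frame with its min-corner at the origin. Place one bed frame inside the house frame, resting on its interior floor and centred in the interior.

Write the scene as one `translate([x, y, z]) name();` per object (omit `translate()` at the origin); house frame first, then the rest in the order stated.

house_frame();
translate([1583, 1946, 0]) bed_frame();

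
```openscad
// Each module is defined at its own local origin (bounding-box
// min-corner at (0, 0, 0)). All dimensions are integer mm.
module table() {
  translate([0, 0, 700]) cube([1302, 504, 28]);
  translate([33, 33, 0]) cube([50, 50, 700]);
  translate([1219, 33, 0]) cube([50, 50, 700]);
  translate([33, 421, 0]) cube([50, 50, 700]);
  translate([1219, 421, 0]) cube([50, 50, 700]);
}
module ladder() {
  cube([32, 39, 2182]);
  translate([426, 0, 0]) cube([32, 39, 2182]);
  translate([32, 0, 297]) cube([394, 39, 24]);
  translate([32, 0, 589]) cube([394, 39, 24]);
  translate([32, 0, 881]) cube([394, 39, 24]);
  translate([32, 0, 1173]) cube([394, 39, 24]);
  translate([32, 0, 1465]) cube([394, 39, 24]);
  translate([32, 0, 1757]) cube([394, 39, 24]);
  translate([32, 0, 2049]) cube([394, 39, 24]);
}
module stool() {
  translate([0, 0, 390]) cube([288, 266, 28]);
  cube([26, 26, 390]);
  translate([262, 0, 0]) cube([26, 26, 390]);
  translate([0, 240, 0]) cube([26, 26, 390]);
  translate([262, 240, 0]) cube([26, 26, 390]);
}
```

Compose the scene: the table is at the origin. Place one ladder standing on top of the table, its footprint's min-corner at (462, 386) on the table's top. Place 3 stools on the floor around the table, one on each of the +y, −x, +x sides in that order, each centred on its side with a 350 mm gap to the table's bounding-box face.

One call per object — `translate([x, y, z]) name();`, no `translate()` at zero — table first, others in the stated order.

table();
translate([462, 386, 728]) ladder();
translate([507, 854, 0]) stool();
translate([-638, 119, 0]) stool();
translate([1652, 119, 0]) stool();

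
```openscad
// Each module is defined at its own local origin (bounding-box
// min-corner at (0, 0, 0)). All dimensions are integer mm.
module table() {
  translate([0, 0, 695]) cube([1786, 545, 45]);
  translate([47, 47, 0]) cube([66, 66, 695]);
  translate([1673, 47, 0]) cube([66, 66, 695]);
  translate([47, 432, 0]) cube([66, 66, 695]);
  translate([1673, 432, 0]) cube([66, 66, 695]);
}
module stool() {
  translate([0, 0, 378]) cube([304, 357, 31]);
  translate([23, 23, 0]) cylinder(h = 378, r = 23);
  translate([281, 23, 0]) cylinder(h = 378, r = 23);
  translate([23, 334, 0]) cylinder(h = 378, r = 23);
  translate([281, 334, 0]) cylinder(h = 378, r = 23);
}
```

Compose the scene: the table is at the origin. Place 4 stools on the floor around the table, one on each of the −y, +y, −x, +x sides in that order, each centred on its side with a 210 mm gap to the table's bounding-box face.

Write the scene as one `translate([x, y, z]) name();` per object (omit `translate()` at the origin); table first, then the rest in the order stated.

table();
translate([741, -567, 0]) stool();
translate([741, 755, 0]) stool();
translate([-514, 94, 0]) stool();
translate([1996, 94, 0]) stool();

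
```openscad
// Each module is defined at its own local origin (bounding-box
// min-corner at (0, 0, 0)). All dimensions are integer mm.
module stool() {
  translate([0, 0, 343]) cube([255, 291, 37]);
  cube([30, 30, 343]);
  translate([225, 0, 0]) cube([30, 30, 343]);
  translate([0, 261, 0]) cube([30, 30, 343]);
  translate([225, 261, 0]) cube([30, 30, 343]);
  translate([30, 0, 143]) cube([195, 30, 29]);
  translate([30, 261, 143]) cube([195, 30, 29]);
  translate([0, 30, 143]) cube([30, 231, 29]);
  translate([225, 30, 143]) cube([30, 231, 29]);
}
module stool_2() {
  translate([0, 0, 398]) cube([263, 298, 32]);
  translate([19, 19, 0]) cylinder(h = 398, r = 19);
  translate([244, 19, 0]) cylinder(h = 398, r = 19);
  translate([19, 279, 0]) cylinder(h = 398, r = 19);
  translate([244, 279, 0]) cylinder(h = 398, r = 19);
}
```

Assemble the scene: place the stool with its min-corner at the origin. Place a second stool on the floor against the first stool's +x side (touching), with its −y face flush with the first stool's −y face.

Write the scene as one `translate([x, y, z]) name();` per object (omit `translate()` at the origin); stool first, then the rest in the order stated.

stool();
translate([255, 0, 0]) stool_2();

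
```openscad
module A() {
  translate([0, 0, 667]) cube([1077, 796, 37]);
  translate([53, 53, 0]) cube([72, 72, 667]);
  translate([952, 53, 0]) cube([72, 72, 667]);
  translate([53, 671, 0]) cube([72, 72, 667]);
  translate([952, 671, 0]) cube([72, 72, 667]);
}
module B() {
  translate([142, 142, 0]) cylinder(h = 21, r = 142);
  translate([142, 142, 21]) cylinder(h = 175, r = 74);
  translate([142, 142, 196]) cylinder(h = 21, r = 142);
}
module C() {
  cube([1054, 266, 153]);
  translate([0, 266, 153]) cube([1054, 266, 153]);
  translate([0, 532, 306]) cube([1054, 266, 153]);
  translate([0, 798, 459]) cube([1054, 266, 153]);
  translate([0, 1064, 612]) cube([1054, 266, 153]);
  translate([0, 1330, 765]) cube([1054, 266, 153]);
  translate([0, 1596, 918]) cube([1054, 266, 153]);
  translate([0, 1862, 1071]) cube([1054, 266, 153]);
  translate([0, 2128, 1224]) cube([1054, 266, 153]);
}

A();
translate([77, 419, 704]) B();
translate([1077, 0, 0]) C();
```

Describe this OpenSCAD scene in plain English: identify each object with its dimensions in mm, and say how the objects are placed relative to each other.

A is a table: top 1077 mm (x) × 796 mm (y), 37 mm thick, upper face at z = 704 mm, on four 72×72 mm square legs, each inset 53 mm from the nearest pair of top edges, running from z = 0 to the bottom of the top.

B is a spool: two coaxial disc flanges of radius 142 mm and thickness 21 mm, joined by a core cylinder of radius 74 mm and height 175 mm. The lower flange rests on z = 0 and the three cylinders share a vertical axis.

C is a straight staircase of 9 solid steps. Each step is 1054 mm wide (x), 266 mm deep (y, the going) and 153 mm tall (the rise). The first step rests on the floor; each subsequent step sits one going further in +y and one rise higher in +z, directly behind and above the previous step with no overlap.

The spool is on top of the table. The staircase is against the table's +x side, with their −y faces flush.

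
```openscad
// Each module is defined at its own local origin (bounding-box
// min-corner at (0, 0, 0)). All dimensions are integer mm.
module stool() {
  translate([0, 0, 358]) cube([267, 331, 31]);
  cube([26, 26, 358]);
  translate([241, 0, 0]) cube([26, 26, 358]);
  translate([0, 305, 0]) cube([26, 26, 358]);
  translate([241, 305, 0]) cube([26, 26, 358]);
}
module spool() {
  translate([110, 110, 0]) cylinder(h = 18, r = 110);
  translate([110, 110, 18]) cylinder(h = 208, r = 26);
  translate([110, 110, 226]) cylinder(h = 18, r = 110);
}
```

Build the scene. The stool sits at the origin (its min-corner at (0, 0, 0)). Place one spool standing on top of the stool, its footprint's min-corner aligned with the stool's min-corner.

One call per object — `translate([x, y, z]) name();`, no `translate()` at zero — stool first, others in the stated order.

stool();
translate([0, 0, 389]) spool();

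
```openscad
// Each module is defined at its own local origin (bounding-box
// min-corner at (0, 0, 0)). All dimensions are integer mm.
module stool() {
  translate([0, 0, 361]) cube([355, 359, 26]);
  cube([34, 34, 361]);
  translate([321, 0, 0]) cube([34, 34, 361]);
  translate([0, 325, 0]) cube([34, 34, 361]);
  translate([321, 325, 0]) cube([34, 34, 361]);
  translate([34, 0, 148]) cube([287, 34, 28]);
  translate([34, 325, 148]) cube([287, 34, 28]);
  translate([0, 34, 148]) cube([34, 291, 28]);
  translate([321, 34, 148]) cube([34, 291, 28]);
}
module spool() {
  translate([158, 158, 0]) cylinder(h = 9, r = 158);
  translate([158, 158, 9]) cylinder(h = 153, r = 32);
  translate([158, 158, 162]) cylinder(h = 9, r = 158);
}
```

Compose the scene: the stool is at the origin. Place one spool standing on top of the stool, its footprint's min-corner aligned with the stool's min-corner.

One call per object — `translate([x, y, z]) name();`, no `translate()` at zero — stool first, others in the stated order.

stool();
translate([0, 0, 387]) spool();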